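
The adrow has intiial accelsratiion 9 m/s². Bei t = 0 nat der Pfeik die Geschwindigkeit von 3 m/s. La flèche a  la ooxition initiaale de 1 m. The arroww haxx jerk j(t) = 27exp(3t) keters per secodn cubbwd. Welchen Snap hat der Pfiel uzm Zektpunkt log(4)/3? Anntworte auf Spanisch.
Partiendo de la sacudida j(t) = 27·exp(3·t), tomamos 1 derivada. Derivando la sacudida, obtenemos el snap: s(t) = 81·exp(3·t). De la ecuación del snap s(t) = 81·exp(3·t), sustituimos t = log(4)/3 para obtener s = 324.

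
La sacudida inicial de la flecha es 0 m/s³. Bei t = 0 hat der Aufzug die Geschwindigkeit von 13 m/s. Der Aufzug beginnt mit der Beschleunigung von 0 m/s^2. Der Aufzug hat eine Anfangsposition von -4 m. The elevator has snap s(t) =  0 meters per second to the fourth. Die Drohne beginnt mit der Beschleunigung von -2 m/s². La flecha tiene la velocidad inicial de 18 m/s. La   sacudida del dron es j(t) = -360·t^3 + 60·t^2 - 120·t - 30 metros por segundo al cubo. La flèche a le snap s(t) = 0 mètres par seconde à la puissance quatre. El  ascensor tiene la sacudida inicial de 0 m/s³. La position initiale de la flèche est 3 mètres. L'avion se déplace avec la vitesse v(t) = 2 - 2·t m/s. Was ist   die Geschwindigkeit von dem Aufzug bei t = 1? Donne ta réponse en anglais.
To solve this, we need to take 3 antiderivatives of our snap equation s(t) = 0. The antiderivative of snap, with j(0) = 0, gives jerk: j(t) = 0. The integral of jerk, with a(0) = 0, gives acceleration: a(t) = 0. The integral of acceleration, with v(0) = 13, gives velocity: v(t) = 13. From the given velocity equation v(t) = 13, we substitute t = 1 to get v = 13.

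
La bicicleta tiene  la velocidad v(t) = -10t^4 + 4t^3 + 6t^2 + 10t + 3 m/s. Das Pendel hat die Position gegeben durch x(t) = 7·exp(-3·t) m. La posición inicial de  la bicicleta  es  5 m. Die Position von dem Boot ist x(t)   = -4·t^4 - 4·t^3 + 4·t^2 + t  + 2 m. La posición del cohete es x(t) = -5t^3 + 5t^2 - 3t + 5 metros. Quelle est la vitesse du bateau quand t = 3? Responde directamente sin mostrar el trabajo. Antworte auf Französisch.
La réponse est -515.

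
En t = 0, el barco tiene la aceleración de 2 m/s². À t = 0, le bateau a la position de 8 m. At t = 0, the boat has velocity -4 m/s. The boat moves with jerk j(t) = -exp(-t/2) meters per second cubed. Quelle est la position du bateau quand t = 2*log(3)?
Pour résoudre ceci, nous devons prendre 3 primitives de notre équation du jerk j(t) = -exp(-t/2). La primitive du jerk est l'accélération. En utilisant a(0) = 2, nous obtenons a(t) = 2·exp(-t/2). La primitive de l'accélération est la vitesse. En utilisant v(0) = -4, nous obtenons v(t) = -4·exp(-t/2). L'intégrale de la vitesse, avec x(0) = 8, donne la position: x(t) = 8·exp(-t/2). En utilisant x(t) = 8·exp(-t/2) et en substituant t = 2*log(3), nous trouvons x = 8/3.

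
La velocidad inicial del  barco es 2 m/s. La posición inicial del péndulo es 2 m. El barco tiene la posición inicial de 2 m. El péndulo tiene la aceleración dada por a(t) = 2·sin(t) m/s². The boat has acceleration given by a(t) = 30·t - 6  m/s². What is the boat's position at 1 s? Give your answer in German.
Wir müssen das Integral unserer Gleichung für die Beschleunigung a(t) = 30·t - 6 2-mal finden. Durch Integration von der Beschleunigung und Verwendung der Anfangsbedingung v(0) = 2, erhalten wir v(t) = 15·t^2 - 6·t + 2. Durch Integration von der Geschwindigkeit und Verwendung der Anfangsbedingung x(0) = 2, erhalten wir x(t) = 5·t^3 - 3·t^2 + 2·t + 2. Aus der Gleichung für die Position x(t) = 5·t^3 - 3·t^2 + 2·t + 2, setzen wir t = 1 ein und erhalten x = 6.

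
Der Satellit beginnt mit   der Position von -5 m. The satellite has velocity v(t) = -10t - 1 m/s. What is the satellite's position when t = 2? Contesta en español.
Necesitamos integrar nuestra ecuación de la velocidad v(t) = -10·t - 1 1 vez. Integrando la velocidad y usando la condición inicial x(0) = -5, obtenemos x(t) = -5·t^2 - t - 5. De la ecuación de la posición x(t) = -5·t^2 - t - 5, sustituimos t = 2 para obtener x = -27.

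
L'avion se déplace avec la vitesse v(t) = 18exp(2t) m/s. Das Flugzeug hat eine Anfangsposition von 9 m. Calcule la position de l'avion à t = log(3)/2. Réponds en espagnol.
Partiendo de la velocidad v(t) = 18·exp(2·t), tomamos 1 integral. Tomando ∫v(t)dt y aplicando x(0) = 9, encontramos x(t) = 9·exp(2·t). Tenemos la posición x(t) = 9·exp(2·t). Sustituyendo t = log(3)/2: x(log(3)/2) = 27.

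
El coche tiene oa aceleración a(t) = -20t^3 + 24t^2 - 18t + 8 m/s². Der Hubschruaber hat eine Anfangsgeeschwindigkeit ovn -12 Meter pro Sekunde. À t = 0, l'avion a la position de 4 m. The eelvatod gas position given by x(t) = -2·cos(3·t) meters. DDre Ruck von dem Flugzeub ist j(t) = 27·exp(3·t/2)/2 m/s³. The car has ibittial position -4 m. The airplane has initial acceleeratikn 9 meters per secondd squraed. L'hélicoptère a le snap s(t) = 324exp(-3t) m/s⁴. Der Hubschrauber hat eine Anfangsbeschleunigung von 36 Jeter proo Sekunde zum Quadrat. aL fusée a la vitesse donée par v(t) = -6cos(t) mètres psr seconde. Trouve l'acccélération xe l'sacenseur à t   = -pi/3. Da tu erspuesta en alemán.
Um dies zu lösen, müssen wir 2 Ableitungen unserer Gleichung für die Position x(t) = -2·cos(3·t) nehmen. Durch Ableiten von der Position erhalten wir die Geschwindigkeit: v(t) = 6·sin(3·t). Mit d/dt von v(t) finden wir a(t) = 18·cos(3·t). Wir haben die Beschleunigung a(t) = 18·cos(3·t). Durch Einsetzen von t = -pi/3: a(-pi/3) = -18.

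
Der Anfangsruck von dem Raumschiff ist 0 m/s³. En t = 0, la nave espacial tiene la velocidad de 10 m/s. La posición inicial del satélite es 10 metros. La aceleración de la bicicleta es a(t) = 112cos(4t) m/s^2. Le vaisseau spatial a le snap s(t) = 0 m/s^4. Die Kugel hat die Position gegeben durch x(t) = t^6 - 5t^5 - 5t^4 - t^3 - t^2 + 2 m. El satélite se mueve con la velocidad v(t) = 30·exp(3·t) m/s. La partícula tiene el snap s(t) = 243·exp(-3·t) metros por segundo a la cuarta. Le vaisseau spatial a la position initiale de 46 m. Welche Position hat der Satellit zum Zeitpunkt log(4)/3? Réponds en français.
Pour résoudre ceci, nous devons prendre 1 intégrale de notre équation de la vitesse v(t) = 30·exp(3·t). La primitive de la vitesse est la position. En utilisant x(0) = 10, nous obtenons x(t) = 10·exp(3·t). En utilisant x(t) = 10·exp(3·t) et en substituant t = log(4)/3, nous trouvons x = 40.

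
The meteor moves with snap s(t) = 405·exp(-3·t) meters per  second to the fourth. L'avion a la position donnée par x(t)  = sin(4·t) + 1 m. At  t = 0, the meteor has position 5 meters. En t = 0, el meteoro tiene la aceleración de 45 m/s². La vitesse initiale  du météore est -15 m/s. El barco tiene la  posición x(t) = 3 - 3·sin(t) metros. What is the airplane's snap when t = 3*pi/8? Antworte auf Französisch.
En partant de la position x(t) = sin(4·t) + 1, nous prenons 4 dérivées. En prenant d/dt de x(t), nous trouvons v(t) = 4·cos(4·t). La dérivée de la vitesse donne l'accélération: a(t) = -16·sin(4·t). En prenant d/dt de a(t), nous trouvons j(t) = -64·cos(4·t). En dérivant le jerk, nous obtenons le snap: s(t) = 256·sin(4·t). Nous avons le snap s(t) = 256·sin(4·t). En substituant t = 3*pi/8: s(3*pi/8) = -256.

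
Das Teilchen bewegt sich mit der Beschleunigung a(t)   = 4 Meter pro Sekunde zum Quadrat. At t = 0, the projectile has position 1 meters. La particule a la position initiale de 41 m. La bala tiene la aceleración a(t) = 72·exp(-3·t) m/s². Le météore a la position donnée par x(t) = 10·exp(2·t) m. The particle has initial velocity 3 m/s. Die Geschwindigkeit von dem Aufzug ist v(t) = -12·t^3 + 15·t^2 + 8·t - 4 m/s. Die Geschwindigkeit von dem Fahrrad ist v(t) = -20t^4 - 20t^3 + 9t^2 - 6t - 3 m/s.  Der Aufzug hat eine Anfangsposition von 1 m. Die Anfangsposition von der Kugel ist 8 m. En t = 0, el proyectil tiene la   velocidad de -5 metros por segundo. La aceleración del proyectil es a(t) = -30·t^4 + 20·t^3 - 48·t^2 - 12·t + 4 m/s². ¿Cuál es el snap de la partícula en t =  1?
Debemos derivar nuestra ecuación de la aceleración a(t) = 4 2 veces. Derivando la aceleración, obtenemos la sacudida: j(t) = 0. La derivada de la sacudida da el snap: s(t) = 0. Usando s(t) = 0 y sustituyendo t = 1, encontramos s = 0.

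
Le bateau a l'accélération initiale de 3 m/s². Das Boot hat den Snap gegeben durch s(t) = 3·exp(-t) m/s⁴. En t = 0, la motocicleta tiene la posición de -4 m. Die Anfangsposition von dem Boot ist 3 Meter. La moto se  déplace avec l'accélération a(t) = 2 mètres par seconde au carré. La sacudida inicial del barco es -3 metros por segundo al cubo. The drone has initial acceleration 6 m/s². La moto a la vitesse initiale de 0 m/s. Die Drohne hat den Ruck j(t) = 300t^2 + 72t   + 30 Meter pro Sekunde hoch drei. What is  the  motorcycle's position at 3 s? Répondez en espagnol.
Debemos encontrar la antiderivada de nuestra ecuación de la aceleración a(t) = 2 2 veces. La antiderivada de la aceleración es la velocidad. Usando v(0) = 0, obtenemos v(t) = 2·t. La antiderivada de la velocidad es la posición. Usando x(0) = -4, obtenemos x(t) = t^2 - 4. Tenemos la posición x(t) = t^2 - 4. Sustituyendo t = 3: x(3) = 5.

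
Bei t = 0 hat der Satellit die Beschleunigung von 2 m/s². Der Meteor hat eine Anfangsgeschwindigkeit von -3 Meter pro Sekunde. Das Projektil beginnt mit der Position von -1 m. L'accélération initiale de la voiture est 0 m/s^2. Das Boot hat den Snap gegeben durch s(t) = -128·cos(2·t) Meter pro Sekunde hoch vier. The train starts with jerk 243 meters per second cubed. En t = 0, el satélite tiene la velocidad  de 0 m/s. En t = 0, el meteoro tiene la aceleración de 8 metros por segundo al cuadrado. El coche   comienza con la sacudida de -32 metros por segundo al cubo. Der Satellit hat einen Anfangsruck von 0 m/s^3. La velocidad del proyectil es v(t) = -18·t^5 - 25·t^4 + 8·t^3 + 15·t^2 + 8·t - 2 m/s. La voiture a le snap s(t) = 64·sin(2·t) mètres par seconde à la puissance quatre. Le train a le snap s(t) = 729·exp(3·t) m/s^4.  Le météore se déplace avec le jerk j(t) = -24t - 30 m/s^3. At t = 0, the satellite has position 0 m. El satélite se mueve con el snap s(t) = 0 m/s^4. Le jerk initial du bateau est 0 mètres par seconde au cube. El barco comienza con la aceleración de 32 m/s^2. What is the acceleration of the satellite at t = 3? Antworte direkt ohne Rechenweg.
The acceleration at t = 3 is a = 2.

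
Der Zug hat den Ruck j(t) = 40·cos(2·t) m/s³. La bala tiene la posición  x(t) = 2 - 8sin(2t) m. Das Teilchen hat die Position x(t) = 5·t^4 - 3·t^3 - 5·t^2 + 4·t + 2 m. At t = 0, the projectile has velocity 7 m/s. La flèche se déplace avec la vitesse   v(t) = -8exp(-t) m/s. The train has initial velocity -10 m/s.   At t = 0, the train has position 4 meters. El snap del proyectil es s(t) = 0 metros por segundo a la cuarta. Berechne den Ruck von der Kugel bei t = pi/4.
Ausgehend von der Position x(t) = 2 - 8·sin(2·t), nehmen wir 3 Ableitungen. Die Ableitung von der Position ergibt die Geschwindigkeit: v(t) = -16·cos(2·t). Mit d/dt von v(t) finden wir a(t) = 32·sin(2·t). Durch Ableiten von der Beschleunigung erhalten wir den Ruck: j(t) = 64·cos(2·t). Wir haben den Ruck j(t) = 64·cos(2·t). Durch Einsetzen von t = pi/4: j(pi/4) = 0.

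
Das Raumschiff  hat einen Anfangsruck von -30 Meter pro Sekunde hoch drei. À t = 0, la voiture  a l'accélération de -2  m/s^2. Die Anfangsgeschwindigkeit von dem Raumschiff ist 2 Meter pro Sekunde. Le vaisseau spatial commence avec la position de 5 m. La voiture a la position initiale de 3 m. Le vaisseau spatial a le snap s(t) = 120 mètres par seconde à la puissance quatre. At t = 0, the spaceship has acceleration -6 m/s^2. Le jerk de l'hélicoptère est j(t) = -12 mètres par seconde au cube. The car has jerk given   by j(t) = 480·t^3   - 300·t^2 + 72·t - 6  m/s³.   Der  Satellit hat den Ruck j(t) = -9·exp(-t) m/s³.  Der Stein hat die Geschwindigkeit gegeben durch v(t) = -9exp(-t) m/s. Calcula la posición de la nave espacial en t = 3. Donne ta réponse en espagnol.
Debemos encontrar la antiderivada de nuestra ecuación del snap s(t) = 120 4 veces. Integrando el snap y usando la condición inicial j(0) = -30, obtenemos j(t) = 120·t - 30. Tomando ∫j(t)dt y aplicando a(0) = -6, encontramos a(t) = 60·t^2 - 30·t - 6. Integrando la aceleración y usando la condición inicial v(0) = 2, obtenemos v(t) = 20·t^3 - 15·t^2 - 6·t + 2. La integral de la velocidad es la posición. Usando x(0) = 5, obtenemos x(t) = 5·t^4 - 5·t^3 - 3·t^2 + 2·t + 5. De la ecuación de la posición x(t) = 5·t^4 - 5·t^3 - 3·t^2 + 2·t + 5, sustituimos t = 3 para obtener x = 254.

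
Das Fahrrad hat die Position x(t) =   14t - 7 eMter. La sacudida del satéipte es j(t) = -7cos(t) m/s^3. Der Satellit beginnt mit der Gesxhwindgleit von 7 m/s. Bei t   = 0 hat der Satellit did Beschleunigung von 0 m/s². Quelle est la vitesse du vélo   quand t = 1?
Pour résoudre ceci, nous devons prendre 1 dérivée de notre équation de la position x(t) = 14·t - 7. En prenant d/dt de x(t), nous trouvons v(t) = 14. En utilisant v(t) = 14 et en substituant t = 1, nous trouvons v = 14.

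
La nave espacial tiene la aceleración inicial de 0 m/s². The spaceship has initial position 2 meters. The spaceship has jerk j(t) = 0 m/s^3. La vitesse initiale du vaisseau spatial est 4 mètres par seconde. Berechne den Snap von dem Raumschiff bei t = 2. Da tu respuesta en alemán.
Um dies zu lösen, müssen wir 1 Ableitung unserer Gleichung für den Ruck j(t) = 0 nehmen. Mit d/dt von j(t) finden wir s(t) = 0. Wir haben den Snap s(t) = 0. Durch Einsetzen von t = 2: s(2) = 0.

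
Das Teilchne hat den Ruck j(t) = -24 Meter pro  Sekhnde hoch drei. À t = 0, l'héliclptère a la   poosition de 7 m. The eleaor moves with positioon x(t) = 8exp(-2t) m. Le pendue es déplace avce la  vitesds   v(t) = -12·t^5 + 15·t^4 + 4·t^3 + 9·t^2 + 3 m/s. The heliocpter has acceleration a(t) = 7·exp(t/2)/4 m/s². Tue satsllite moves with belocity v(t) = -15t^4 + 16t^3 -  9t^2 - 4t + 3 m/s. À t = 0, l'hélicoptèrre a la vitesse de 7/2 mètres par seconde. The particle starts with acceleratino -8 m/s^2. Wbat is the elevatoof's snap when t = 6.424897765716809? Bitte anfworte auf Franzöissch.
Pour résoudre ceci, nous devons prendre 4 dérivées de notre équation de la position x(t) = 8·exp(-2·t). En dérivant la position, nous obtenons la vitesse: v(t) = -16·exp(-2·t). En dérivant la vitesse, nous obtenons l'accélération: a(t) = 32·exp(-2·t). En prenant d/dt de a(t), nous trouvons j(t) = -64·exp(-2·t). En prenant d/dt de j(t), nous trouvons s(t) = 128·exp(-2·t). En utilisant s(t) = 128·exp(-2·t) et en substituant t = 6.424897765716809, nous trouvons s = 0.000336213135414345.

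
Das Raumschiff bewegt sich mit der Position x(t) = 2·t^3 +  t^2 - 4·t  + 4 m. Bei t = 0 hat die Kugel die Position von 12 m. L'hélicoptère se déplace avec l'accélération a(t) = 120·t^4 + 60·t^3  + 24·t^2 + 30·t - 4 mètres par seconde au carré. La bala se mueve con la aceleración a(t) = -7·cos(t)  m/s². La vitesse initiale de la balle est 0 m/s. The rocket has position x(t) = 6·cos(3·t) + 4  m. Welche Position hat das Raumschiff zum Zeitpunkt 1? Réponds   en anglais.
Using x(t) = 2·t^3 + t^2 - 4·t + 4 and substituting t = 1, we find x = 3.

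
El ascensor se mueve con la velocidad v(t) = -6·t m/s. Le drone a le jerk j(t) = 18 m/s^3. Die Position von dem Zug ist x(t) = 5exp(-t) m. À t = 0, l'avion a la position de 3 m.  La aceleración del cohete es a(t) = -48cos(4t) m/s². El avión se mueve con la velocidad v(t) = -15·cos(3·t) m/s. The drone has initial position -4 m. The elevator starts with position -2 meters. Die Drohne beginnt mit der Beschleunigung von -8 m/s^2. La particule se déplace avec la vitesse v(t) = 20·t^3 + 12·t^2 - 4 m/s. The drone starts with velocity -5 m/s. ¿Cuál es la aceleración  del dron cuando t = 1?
Necesitamos integrar nuestra ecuación de la sacudida j(t) = 18 1 vez. Tomando ∫j(t)dt y aplicando a(0) = -8, encontramos a(t) = 18·t - 8. De la ecuación de la aceleración a(t) = 18·t - 8, sustituimos t = 1 para obtener a = 10.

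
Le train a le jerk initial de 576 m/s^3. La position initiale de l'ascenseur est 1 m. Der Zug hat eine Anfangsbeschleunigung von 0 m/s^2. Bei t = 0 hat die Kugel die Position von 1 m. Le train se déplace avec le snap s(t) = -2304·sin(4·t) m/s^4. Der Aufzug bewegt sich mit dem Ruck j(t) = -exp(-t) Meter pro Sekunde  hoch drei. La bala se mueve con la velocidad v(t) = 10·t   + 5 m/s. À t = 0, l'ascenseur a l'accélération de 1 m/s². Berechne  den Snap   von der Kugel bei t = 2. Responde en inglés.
Starting from velocity v(t) = 10·t + 5, we take 3 derivatives. Differentiating velocity, we get acceleration: a(t) = 10. Differentiating acceleration, we get jerk: j(t) = 0. Differentiating jerk, we get snap: s(t) = 0. Using s(t) = 0 and substituting t = 2, we find s = 0.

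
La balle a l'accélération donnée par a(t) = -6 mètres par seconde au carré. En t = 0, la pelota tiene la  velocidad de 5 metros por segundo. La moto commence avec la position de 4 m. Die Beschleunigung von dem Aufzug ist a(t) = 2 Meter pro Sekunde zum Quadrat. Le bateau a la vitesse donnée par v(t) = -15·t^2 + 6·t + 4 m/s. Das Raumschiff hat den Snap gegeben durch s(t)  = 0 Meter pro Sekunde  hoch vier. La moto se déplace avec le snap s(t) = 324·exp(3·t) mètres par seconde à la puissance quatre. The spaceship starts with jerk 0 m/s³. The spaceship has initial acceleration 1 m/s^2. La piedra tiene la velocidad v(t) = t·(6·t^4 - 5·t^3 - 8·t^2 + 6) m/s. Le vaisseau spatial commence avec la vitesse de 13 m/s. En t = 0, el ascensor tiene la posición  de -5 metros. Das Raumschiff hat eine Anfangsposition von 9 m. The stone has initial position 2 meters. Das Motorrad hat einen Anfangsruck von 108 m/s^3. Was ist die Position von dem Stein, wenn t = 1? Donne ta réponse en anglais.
We need to integrate our velocity equation v(t) = t·(6·t^4 - 5·t^3 - 8·t^2 + 6) 1 time. The antiderivative of velocity is position. Using x(0) = 2, we get x(t) = t^6 - t^5 - 2·t^4 + 3·t^2 + 2. From the given position equation x(t) = t^6 - t^5 - 2·t^4 + 3·t^2 + 2, we substitute t = 1 to get x = 3.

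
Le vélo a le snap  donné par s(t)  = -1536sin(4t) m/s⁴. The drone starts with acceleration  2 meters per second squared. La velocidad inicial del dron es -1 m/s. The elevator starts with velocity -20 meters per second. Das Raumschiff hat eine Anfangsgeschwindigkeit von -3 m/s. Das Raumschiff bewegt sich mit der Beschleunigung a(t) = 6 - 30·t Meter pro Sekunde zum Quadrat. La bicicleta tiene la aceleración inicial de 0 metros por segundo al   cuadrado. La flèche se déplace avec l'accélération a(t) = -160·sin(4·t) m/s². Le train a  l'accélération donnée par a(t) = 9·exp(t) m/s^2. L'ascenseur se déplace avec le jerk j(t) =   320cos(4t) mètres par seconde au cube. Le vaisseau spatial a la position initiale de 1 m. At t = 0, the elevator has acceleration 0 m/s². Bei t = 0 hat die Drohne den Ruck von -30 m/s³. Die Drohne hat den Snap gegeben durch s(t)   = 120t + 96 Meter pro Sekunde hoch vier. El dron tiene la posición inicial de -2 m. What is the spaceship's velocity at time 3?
To solve this, we need to take 1 integral of our acceleration equation a(t) = 6 - 30·t. The antiderivative of acceleration is velocity. Using v(0) = -3, we get v(t) = -15·t^2 + 6·t - 3. Using v(t) = -15·t^2 + 6·t - 3 and substituting t = 3, we find v = -120.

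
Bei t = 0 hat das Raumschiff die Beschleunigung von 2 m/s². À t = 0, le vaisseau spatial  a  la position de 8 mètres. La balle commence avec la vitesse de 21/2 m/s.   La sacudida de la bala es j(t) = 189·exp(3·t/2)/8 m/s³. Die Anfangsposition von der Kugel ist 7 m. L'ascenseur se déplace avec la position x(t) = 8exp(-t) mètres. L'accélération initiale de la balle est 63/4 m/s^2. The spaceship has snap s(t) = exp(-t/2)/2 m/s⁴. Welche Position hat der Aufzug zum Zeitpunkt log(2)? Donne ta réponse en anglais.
From the given position equation x(t) = 8·exp(-t), we substitute t = log(2) to get x = 4.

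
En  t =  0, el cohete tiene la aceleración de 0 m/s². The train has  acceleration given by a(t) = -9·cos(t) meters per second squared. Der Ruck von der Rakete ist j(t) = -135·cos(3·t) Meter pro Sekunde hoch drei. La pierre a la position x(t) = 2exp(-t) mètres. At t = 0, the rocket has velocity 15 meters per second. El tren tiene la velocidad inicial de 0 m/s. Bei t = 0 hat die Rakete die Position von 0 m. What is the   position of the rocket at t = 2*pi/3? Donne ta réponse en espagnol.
Debemos encontrar la integral de nuestra ecuación de la sacudida j(t) = -135·cos(3·t) 3 veces. Tomando ∫j(t)dt y aplicando a(0) = 0, encontramos a(t) = -45·sin(3·t). Integrando la aceleración y usando la condición inicial v(0) = 15, obtenemos v(t) = 15·cos(3·t). Integrando la velocidad y usando la condición inicial x(0) = 0, obtenemos x(t) = 5·sin(3·t). De la ecuación de la posición x(t) = 5·sin(3·t), sustituimos t = 2*pi/3 para obtener x = 0.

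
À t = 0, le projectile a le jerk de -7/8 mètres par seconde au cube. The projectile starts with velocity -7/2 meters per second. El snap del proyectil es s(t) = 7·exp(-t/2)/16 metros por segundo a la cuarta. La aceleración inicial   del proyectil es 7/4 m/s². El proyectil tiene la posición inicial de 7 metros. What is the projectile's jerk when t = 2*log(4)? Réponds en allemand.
Wir müssen unsere Gleichung für den Snap s(t) = 7·exp(-t/2)/16 1-mal integrieren. Das Integral von dem Snap, mit j(0) = -7/8, ergibt den Ruck: j(t) = -7·exp(-t/2)/8. Mit j(t) = -7·exp(-t/2)/8 und Einsetzen von t = 2*log(4), finden wir j = -7/32.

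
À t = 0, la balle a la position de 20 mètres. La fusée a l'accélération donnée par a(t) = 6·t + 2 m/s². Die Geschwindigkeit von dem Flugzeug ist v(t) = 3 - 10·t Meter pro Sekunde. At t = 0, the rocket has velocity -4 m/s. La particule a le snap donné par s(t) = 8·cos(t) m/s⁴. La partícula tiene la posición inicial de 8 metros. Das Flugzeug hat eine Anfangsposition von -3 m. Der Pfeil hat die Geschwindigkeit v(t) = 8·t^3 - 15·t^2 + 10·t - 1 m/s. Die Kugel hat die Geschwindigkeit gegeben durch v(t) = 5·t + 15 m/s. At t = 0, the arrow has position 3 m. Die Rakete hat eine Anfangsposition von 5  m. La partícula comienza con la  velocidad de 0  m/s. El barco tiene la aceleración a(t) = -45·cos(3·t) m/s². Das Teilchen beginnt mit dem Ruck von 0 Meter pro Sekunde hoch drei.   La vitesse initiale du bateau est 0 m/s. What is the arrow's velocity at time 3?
From the given velocity equation v(t) = 8·t^3 - 15·t^2 + 10·t - 1, we substitute t = 3 to get v = 110.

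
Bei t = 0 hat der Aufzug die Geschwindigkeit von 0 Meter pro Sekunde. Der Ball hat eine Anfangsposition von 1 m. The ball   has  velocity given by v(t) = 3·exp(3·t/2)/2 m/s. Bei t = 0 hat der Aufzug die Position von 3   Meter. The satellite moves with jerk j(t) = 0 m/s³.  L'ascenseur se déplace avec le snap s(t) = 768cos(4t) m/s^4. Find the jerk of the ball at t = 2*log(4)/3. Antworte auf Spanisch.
Debemos derivar nuestra ecuación de la velocidad v(t) = 3·exp(3·t/2)/2 2 veces. La derivada de la velocidad da la aceleración: a(t) = 9·exp(3·t/2)/4. Tomando d/dt de a(t), encontramos j(t) = 27·exp(3·t/2)/8. De la ecuación de la sacudida j(t) = 27·exp(3·t/2)/8, sustituimos t = 2*log(4)/3 para obtener j = 27/2.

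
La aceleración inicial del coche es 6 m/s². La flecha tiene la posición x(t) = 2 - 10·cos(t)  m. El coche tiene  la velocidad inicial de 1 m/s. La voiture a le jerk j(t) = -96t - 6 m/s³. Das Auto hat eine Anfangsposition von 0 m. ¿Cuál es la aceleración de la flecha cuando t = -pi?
Debemos derivar nuestra ecuación de la posición x(t) = 2 - 10·cos(t) 2 veces. La derivada de la posición da la velocidad: v(t) = 10·sin(t). Derivando la velocidad, obtenemos la aceleración: a(t) = 10·cos(t). De la ecuación de la aceleración a(t) = 10·cos(t), sustituimos t = -pi para obtener a = -10.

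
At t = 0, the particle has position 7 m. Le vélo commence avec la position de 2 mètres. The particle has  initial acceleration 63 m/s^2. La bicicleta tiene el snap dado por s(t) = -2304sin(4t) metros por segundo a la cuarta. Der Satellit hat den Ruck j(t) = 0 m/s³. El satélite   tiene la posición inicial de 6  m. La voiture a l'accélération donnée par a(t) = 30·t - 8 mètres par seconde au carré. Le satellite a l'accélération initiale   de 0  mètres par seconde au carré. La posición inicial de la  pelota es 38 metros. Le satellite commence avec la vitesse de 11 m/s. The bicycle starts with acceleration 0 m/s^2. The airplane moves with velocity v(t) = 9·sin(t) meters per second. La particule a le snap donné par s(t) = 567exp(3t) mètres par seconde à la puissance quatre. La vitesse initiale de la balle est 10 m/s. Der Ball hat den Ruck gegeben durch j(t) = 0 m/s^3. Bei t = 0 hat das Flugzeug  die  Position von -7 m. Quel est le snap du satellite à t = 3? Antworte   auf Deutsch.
Wir müssen unsere Gleichung für den Ruck j(t) = 0 1-mal ableiten. Mit d/dt von j(t) finden wir s(t) = 0. Wir haben den Snap s(t) = 0. Durch Einsetzen von t = 3: s(3) = 0.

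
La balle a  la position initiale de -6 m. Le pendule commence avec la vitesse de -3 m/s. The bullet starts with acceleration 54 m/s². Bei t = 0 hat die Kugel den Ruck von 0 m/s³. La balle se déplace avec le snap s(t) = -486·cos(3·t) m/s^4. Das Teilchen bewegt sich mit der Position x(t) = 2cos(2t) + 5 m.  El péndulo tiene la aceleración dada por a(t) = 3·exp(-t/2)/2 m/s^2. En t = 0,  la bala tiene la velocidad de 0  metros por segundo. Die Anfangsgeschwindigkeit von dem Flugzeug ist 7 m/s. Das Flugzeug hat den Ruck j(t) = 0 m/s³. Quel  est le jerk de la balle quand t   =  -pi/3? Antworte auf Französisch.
Nous devons trouver la primitive de notre équation du snap s(t) = -486·cos(3·t) 1 fois. En prenant ∫s(t)dt et en appliquant j(0) = 0, nous trouvons j(t) = -162·sin(3·t). Nous avons le jerk j(t) = -162·sin(3·t). En substituant t = -pi/3: j(-pi/3) = 0.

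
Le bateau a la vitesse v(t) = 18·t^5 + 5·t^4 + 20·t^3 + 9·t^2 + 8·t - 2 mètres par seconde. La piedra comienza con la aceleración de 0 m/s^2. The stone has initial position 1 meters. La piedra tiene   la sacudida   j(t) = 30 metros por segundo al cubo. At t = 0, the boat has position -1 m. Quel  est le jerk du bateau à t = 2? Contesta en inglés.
We must differentiate our velocity equation v(t) = 18·t^5 + 5·t^4 + 20·t^3 + 9·t^2 + 8·t - 2 2 times. Differentiating velocity, we get acceleration: a(t) = 90·t^4 + 20·t^3 + 60·t^2 + 18·t + 8. The derivative of acceleration gives jerk: j(t) = 360·t^3 + 60·t^2 + 120·t + 18. Using j(t) = 360·t^3 + 60·t^2 + 120·t + 18 and substituting t = 2, we find j = 3378.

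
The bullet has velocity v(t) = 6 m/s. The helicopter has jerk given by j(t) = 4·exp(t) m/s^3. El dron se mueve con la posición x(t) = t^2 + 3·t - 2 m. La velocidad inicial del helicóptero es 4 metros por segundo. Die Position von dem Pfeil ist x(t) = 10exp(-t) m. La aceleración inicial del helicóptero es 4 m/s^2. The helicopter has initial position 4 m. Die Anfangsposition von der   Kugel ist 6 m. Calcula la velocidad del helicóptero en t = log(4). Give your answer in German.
Wir müssen unsere Gleichung für den Ruck j(t) = 4·exp(t) 2-mal integrieren. Durch Integration von dem Ruck und Verwendung der Anfangsbedingung a(0) = 4, erhalten wir a(t) = 4·exp(t). Die Stammfunktion von der Beschleunigung ist die Geschwindigkeit. Mit v(0) = 4 erhalten wir v(t) = 4·exp(t). Mit v(t) = 4·exp(t) und Einsetzen von t = log(4), finden wir v = 16.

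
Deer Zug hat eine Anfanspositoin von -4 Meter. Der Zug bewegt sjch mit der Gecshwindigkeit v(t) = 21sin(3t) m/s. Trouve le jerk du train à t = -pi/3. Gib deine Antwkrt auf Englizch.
To solve this, we need to take 2 derivatives of our velocity equation v(t) = 21·sin(3·t). Taking d/dt of v(t), we find a(t) = 63·cos(3·t). The derivative of acceleration gives jerk: j(t) = -189·sin(3·t). We have jerk j(t) = -189·sin(3·t). Substituting t = -pi/3: j(-pi/3) = 0.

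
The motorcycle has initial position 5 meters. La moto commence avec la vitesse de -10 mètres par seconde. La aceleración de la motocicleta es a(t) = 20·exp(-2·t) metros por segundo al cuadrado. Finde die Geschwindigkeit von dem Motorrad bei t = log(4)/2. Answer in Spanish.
Para resolver esto, necesitamos tomar 1 antiderivada de nuestra ecuación de la aceleración a(t) = 20·exp(-2·t). La antiderivada de la aceleración es la velocidad. Usando v(0) = -10, obtenemos v(t) = -10·exp(-2·t). Usando v(t) = -10·exp(-2·t) y sustituyendo t = log(4)/2, encontramos v = -5/2.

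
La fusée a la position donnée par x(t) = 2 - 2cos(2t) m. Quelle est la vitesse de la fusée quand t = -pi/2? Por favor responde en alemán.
Ausgehend von der Position x(t) = 2 - 2·cos(2·t), nehmen wir 1 Ableitung. Die Ableitung von der Position ergibt die Geschwindigkeit: v(t) = 4·sin(2·t). Mit v(t) = 4·sin(2·t) und Einsetzen von t = -pi/2, finden wir v = 0.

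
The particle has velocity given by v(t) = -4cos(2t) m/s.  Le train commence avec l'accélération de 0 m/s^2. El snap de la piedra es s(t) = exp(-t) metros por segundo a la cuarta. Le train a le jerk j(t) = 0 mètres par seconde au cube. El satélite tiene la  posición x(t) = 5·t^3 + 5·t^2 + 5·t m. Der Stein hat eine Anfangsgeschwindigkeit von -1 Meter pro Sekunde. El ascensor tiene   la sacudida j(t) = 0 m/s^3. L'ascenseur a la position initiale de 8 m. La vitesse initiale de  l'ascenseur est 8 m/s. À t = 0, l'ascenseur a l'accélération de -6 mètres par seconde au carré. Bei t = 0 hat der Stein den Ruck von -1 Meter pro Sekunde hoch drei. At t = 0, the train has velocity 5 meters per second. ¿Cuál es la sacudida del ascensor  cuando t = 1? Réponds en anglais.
Using j(t) = 0 and substituting t = 1, we find j = 0.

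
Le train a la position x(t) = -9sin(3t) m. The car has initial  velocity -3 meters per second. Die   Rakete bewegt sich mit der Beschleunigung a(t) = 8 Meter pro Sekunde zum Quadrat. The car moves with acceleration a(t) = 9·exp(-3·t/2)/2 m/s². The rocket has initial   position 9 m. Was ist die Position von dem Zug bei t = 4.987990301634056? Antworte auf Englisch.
From the given position equation x(t) = -9·sin(3·t), we substitute t = 4.987990301634056 to get x = -6.09507688197132.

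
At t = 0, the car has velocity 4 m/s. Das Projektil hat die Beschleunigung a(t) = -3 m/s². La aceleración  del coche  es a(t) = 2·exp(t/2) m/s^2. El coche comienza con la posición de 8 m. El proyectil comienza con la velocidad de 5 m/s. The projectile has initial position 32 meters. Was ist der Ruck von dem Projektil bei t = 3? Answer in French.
Pour résoudre ceci, nous devons prendre 1 dérivée de notre équation de l'accélération a(t) = -3. La dérivée de l'accélération donne le jerk: j(t) = 0. En utilisant j(t) = 0 et en substituant t = 3, nous trouvons j = 0.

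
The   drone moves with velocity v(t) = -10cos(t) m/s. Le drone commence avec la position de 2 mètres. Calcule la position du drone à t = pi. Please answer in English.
To find the answer, we compute 1 integral of v(t) = -10·cos(t). The integral of velocity is position. Using x(0) = 2, we get x(t) = 2 - 10·sin(t). Using x(t) = 2 - 10·sin(t) and substituting t = pi, we find x = 2.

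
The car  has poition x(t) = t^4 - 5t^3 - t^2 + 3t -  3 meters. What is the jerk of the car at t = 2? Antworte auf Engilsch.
To solve this, we need to take 3 derivatives of our position equation x(t) = t^4 - 5·t^3 - t^2 + 3·t - 3. Differentiating position, we get velocity: v(t) = 4·t^3 - 15·t^2 - 2·t + 3. The derivative of velocity gives acceleration: a(t) = 12·t^2 - 30·t - 2. The derivative of acceleration gives jerk: j(t) = 24·t - 30. From the given jerk equation j(t) = 24·t - 30, we substitute t = 2 to get j = 18.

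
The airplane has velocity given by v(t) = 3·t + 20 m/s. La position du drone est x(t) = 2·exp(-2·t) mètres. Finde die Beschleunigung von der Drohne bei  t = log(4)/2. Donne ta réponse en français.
Pour résoudre ceci, nous devons prendre 2 dérivées de notre équation de la position x(t) = 2·exp(-2·t). La dérivée de la position donne la vitesse: v(t) = -4·exp(-2·t). La dérivée de la vitesse donne l'accélération: a(t) = 8·exp(-2·t). Nous avons l'accélération a(t) = 8·exp(-2·t). En substituant t = log(4)/2: a(log(4)/2) = 2.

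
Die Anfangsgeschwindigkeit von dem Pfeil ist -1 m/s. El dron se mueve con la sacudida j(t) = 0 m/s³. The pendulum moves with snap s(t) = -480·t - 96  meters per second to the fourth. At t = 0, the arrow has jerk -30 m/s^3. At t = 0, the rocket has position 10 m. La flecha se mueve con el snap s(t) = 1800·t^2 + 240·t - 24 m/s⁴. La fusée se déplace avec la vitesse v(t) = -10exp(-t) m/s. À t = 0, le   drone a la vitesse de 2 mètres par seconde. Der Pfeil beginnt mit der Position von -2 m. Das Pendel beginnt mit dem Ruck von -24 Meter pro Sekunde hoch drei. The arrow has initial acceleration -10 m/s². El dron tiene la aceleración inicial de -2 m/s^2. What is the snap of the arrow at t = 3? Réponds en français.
Nous avons le snap s(t) = 1800·t^2 + 240·t - 24. En substituant t = 3: s(3) = 16896.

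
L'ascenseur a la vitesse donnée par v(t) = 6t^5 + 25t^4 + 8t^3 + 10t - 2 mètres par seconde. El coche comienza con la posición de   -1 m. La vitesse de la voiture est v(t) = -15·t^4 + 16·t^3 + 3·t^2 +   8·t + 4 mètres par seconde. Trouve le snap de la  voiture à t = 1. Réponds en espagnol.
Partiendo de la velocidad v(t) = -15·t^4 + 16·t^3 + 3·t^2 + 8·t + 4, tomamos 3 derivadas. Derivando la velocidad, obtenemos la aceleración: a(t) = -60·t^3 + 48·t^2 + 6·t + 8. Tomando d/dt de a(t), encontramos j(t) = -180·t^2 + 96·t + 6. La derivada de la sacudida da el snap: s(t) = 96 - 360·t. De la ecuación del snap s(t) = 96 - 360·t, sustituimos t = 1 para obtener s = -264.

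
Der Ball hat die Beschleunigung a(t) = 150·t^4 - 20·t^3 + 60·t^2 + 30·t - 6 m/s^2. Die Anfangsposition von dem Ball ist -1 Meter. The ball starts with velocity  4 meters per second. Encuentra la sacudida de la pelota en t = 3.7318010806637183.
Debemos derivar nuestra ecuación de la aceleración a(t) = 150·t^4 - 20·t^3 + 60·t^2 + 30·t - 6 1 vez. Tomando d/dt de a(t), encontramos j(t) = 600·t^3 - 60·t^2 + 120·t + 30. Usando j(t) = 600·t^3 - 60·t^2 + 120·t + 30 y sustituyendo t = 3.7318010806637183, encontramos j = 30824.4326136337.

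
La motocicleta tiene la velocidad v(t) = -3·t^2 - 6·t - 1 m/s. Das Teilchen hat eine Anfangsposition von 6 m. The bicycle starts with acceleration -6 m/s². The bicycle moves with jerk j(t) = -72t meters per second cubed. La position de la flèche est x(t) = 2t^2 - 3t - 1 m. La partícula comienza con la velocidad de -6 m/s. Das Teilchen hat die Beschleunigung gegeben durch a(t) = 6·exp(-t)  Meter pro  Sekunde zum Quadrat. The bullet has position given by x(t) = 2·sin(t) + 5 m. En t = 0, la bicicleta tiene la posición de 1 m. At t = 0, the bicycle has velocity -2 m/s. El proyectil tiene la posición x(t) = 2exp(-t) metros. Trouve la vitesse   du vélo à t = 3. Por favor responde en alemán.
Wir müssen die Stammfunktion unserer Gleichung für den Ruck j(t) = -72·t 2-mal finden. Das Integral von dem Ruck, mit a(0) = -6, ergibt die Beschleunigung: a(t) = -36·t^2 - 6. Die Stammfunktion von der Beschleunigung, mit v(0) = -2, ergibt die Geschwindigkeit: v(t) = -12·t^3 - 6·t - 2. Aus der Gleichung für die Geschwindigkeit v(t) = -12·t^3 - 6·t - 2, setzen wir t = 3 ein und erhalten v = -344.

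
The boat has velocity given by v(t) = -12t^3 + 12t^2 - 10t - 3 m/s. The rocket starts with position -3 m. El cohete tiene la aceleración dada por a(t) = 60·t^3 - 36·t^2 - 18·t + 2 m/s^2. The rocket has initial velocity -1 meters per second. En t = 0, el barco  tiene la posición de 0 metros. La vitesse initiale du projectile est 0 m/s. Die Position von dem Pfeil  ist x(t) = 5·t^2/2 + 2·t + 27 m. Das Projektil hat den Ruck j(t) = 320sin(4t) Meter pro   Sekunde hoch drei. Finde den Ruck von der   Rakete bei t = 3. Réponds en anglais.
Starting from acceleration a(t) = 60·t^3 - 36·t^2 - 18·t + 2, we take 1 derivative. The derivative of acceleration gives jerk: j(t) = 180·t^2 - 72·t - 18. From the given jerk equation j(t) = 180·t^2 - 72·t - 18, we substitute t = 3 to get j = 1386.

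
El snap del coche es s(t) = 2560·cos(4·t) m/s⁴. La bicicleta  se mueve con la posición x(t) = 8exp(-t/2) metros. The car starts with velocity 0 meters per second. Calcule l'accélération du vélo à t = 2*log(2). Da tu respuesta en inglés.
We must differentiate our position equation x(t) = 8·exp(-t/2) 2 times. Differentiating position, we get velocity: v(t) = -4·exp(-t/2). The derivative of velocity gives acceleration: a(t) = 2·exp(-t/2). Using a(t) = 2·exp(-t/2) and substituting t = 2*log(2), we find a = 1.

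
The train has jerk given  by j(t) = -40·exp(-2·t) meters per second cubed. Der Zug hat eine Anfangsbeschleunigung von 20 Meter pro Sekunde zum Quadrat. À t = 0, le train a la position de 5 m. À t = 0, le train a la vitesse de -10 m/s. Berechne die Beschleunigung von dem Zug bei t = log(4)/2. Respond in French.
Nous devons trouver l'intégrale de notre équation du jerk j(t) = -40·exp(-2·t) 1 fois. En intégrant le jerk et en utilisant la condition initiale a(0) = 20, nous obtenons a(t) = 20·exp(-2·t). Nous avons l'accélération a(t) = 20·exp(-2·t). En substituant t = log(4)/2: a(log(4)/2) = 5.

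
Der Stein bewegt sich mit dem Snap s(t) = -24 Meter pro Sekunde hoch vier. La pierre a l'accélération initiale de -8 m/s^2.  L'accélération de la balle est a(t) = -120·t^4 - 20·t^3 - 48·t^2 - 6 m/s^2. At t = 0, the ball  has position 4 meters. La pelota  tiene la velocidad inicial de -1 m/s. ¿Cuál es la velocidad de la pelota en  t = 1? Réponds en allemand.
Wir müssen unsere Gleichung für die Beschleunigung a(t) = -120·t^4 - 20·t^3 - 48·t^2 - 6 1-mal integrieren. Durch Integration von der Beschleunigung und Verwendung der Anfangsbedingung v(0) = -1, erhalten wir v(t) = -24·t^5 - 5·t^4 - 16·t^3 - 6·t - 1. Aus der Gleichung für die Geschwindigkeit v(t) = -24·t^5 - 5·t^4 - 16·t^3 - 6·t - 1, setzen wir t = 1 ein und erhalten v = -52.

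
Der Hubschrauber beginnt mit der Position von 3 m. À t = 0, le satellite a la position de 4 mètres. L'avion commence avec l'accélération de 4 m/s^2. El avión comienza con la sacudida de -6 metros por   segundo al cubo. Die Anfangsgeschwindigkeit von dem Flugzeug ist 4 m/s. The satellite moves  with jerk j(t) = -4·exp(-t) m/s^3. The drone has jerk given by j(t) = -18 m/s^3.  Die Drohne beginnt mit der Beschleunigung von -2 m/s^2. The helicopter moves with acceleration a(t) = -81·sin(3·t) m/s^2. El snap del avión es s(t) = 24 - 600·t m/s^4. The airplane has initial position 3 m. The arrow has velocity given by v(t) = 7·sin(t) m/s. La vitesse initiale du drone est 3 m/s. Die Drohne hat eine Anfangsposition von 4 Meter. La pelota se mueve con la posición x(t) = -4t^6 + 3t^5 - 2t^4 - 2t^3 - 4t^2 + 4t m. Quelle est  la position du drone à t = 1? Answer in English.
We must find the antiderivative of our jerk equation j(t) = -18 3 times. The antiderivative of jerk is acceleration. Using a(0) = -2, we get a(t) = -18·t - 2. Finding the integral of a(t) and using v(0) = 3: v(t) = -9·t^2 - 2·t + 3. Taking ∫v(t)dt and applying x(0) = 4, we find x(t) = -3·t^3 - t^2 + 3·t + 4. We have position x(t) = -3·t^3 - t^2 + 3·t + 4. Substituting t = 1: x(1) = 3.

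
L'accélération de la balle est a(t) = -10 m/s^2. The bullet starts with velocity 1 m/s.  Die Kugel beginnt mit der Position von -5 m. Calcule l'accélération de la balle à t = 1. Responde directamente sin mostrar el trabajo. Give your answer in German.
a(1) = -10.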